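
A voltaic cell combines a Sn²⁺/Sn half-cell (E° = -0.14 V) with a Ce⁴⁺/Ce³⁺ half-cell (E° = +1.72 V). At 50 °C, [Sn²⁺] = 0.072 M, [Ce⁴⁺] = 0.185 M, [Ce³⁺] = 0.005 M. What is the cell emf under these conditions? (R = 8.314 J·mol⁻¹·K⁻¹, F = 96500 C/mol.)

The Ce⁴⁺/Ce³⁺ couple has the higher reduction potential and acts as the cathode, so E°_cell = +1.72 − (-0.14) = 1.86 V.
Balancing electrons gives n = 2; the reaction quotient is Q = [Sn²⁺]·[Ce³⁺]^2/[Ce⁴⁺]^2 = 5.26 × 10^-5.
E = E° − (RT/nF) ln Q = 1.86 − (8.314×323)/(2×96500) × (-9.853) = 1.860 + 0.137 = 1.997 V.

2.00 V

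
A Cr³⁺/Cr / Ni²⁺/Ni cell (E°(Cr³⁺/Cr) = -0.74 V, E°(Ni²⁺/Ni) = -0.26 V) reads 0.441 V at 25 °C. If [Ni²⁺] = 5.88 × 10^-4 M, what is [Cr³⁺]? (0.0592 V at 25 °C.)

0.0014 M

From the Nernst equation, log Q = n(E° − E)/0.0592 = 6(0.48 − 0.441)/0.0592 = 3.953, so Q = 8970.
With Q = [Cr³⁺]^2/[Ni²⁺]^3 and the known concentrations, [Cr³⁺]^2 in the numerator gives [Cr³⁺] = 0.0014 M.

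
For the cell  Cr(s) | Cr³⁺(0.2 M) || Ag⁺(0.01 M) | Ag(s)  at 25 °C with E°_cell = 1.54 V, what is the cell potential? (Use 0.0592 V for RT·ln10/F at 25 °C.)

1.44 V

Balancing electrons gives n = 3; the reaction quotient is Q = [Cr³⁺]/[Ag⁺]^3 = 2 × 10^5.
At 25 °C, E = E° − (0.0592/n) log Q = 1.54 − (0.0592/3)(5.301) = 1.540 − 0.105 = 1.435 V.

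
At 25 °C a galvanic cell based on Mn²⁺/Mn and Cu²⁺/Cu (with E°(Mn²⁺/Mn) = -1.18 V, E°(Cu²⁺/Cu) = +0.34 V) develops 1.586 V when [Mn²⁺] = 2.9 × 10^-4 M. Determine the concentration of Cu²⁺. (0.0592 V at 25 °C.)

0.049 M

From the Nernst equation, log Q = n(E° − E)/0.0592 = 2(1.52 − 1.586)/0.0592 = -2.230, so Q = 0.00589.
With Q = [Mn²⁺]/[Cu²⁺] and the known concentrations, [Cu²⁺] in the denominator gives [Cu²⁺] = 0.049 M.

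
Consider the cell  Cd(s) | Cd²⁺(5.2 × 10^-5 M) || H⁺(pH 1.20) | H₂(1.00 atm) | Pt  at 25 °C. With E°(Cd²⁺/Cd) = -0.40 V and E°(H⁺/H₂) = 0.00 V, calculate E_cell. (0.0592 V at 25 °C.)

0.46 V

The hydrogen couple is the cathode, so E°_cell = 0.40 V; n = 2.
[H⁺] = 10^(−1.20) = 0.063 M, and Q = [Cd²⁺]·P(H₂) / [H⁺]^2 = 0.0131.
E = E° − (0.0592/2) log Q = 0.40 − (0.0592/2)(-1.884) = 0.456 V.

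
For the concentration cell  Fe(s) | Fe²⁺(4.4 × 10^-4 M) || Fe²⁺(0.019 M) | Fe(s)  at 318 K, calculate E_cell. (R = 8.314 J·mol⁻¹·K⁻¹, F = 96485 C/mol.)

Both half-cells are Fe²⁺/Fe, so E°_cell = 0. The concentrated side is the cathode; the cell reaction moves Fe²⁺ from high to low concentration with n = 2.
Q = [Fe²⁺]_dilute/[Fe²⁺]_conc = 4.4 × 10^-4/0.019 = 0.0232.
E = 0 − (RT/nF) ln Q = −((8.314×318)/(2×96485))(-3.765) = 0.0516 V.

0.052 V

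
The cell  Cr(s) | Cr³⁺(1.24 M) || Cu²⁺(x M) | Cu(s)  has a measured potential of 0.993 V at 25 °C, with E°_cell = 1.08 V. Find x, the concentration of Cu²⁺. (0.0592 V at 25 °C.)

From the Nernst equation, log Q = n(E° − E)/0.0592 = 6(1.08 − 0.993)/0.0592 = 8.818, so Q = 6.57 × 10^8.
With Q = [Cr³⁺]^2/[Cu²⁺]^3 and the known concentrations, [Cu²⁺]^3 in the denominator gives [Cu²⁺] = 0.0013 M.

0.0013 M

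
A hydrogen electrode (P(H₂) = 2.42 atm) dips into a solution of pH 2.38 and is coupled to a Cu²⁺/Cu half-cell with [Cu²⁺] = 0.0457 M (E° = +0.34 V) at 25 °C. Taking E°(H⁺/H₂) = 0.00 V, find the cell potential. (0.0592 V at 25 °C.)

The Cu²⁺/Cu couple is the cathode, so E°_cell = 0.34 V; n = 2.
[H⁺] = 10^(−2.38) = 0.0042 M, and Q = [H⁺]^2 / ([Cu²⁺]·P(H₂)) = 1.57 × 10^-4.
E = E° − (0.0592/2) log Q = 0.34 − (0.0592/2)(-3.804) = 0.453 V.

0.45 V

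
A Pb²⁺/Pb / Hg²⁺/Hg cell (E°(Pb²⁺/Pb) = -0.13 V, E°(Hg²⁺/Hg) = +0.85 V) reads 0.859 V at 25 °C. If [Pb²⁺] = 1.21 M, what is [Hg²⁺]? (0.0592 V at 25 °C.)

9.9 × 10^-5 M

From the Nernst equation, log Q = n(E° − E)/0.0592 = 2(0.98 − 0.859)/0.0592 = 4.088, so Q = 1.22 × 10^4.
With Q = [Pb²⁺]/[Hg²⁺] and the known concentrations, [Hg²⁺] in the denominator gives [Hg²⁺] = 9.9 × 10^-5 M.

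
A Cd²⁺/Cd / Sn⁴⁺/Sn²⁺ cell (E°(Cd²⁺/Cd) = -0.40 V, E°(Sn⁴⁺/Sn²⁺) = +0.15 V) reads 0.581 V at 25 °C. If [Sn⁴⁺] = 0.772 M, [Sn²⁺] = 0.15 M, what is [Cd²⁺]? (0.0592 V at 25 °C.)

0.46 M

From the Nernst equation, log Q = n(E° − E)/0.0592 = 2(0.55 − 0.581)/0.0592 = -1.047, so Q = 0.0897.
With Q = [Cd²⁺]·[Sn²⁺]/[Sn⁴⁺] and the known concentrations, [Cd²⁺] in the numerator gives [Cd²⁺] = 0.46 M.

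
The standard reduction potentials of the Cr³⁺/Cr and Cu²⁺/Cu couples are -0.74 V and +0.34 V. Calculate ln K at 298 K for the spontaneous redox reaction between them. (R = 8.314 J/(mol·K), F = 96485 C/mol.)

E°_cell = +0.34 − (-0.74) = 1.08 V, with n = 6 electrons transferred.
At equilibrium E = 0, so the Nernst equation gives ln K = nFE°/RT = (6)(96485)(1.08)/((8.314)(298)) = 252.35.

ln K = 252.4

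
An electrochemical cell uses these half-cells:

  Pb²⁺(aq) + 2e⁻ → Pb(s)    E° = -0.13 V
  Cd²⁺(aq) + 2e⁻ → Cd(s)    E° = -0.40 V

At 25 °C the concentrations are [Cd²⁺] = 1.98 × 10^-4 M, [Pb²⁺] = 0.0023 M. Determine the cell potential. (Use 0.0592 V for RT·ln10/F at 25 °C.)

0.302 V

The Pb²⁺/Pb couple has the higher reduction potential and acts as the cathode, so E°_cell = -0.13 − (-0.40) = 0.27 V.
Balancing electrons gives n = 2; the reaction quotient is Q = [Cd²⁺]/[Pb²⁺] = 0.0861.
At 25 °C, E = E° − (0.0592/n) log Q = 0.27 − (0.0592/2)(-1.065) = 0.270 + 0.032 = 0.302 V.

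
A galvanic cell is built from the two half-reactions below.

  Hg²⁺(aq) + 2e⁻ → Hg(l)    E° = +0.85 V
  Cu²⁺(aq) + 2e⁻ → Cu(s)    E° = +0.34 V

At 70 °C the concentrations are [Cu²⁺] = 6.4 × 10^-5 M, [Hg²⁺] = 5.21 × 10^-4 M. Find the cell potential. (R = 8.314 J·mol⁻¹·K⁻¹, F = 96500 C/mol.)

The Hg²⁺/Hg couple has the higher reduction potential and acts as the cathode, so E°_cell = +0.85 − (+0.34) = 0.51 V.
Balancing electrons gives n = 2; the reaction quotient is Q = [Cu²⁺]/[Hg²⁺] = 0.123.
E = E° − (RT/nF) ln Q = 0.51 − (8.314×343)/(2×96500) × (-2.097) = 0.510 + 0.031 = 0.541 V.

0.541 V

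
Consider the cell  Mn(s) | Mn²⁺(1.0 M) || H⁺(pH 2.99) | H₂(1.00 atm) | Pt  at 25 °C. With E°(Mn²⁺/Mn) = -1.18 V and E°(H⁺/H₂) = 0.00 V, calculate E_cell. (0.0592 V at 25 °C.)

The hydrogen couple is the cathode, so E°_cell = 1.18 V; n = 2.
[H⁺] = 10^(−2.99) = 0.0010 M, and Q = [Mn²⁺]·P(H₂) / [H⁺]^2 = 9.55 × 10^5.
E = E° − (0.0592/2) log Q = 1.18 − (0.0592/2)(5.980) = 1.003 V.

1.00 V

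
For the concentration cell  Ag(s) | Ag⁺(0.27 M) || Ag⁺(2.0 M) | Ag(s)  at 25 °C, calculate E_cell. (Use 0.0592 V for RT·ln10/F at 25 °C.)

Both half-cells are Ag⁺/Ag, so E°_cell = 0. The concentrated side is the cathode; the cell reaction moves Ag⁺ from high to low concentration with n = 1.
Q = [Ag⁺]_dilute/[Ag⁺]_conc = 0.27/2.0 = 0.135.
E = 0 − (0.0592/1) log Q = −(0.0592/1)(-0.870) = 0.0515 V.

0.052 V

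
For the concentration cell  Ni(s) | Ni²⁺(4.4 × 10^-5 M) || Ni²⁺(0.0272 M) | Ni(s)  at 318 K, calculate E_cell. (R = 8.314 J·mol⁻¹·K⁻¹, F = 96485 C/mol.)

Both half-cells are Ni²⁺/Ni, so E°_cell = 0. The concentrated side is the cathode; the cell reaction moves Ni²⁺ from high to low concentration with n = 2.
Q = [Ni²⁺]_dilute/[Ni²⁺]_conc = 4.4 × 10^-5/0.0272 = 0.00162.
E = 0 − (RT/nF) ln Q = −((8.314×318)/(2×96485))(-6.427) = 0.0881 V.

0.088 V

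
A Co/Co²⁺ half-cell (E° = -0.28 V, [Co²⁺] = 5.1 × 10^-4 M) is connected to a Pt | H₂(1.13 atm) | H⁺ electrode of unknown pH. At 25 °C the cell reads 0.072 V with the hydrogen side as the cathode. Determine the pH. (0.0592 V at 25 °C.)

pH = 5.13

E°_cell = 0.28 V and n = 2.
log Q = n(E° − E)/0.0592 = 2×(0.28 − 0.072)/0.0592 = 7.027.
With Q = [Co²⁺]·P(H₂) / [H⁺]^2, solving for [H⁺] gives log[H⁺] = -5.133, so pH = 5.13.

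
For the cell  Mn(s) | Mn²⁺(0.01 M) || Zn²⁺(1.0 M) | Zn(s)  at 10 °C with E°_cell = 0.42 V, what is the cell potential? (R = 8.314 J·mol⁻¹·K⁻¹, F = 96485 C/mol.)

0.476 V

Balancing electrons gives n = 2; the reaction quotient is Q = [Mn²⁺]/[Zn²⁺] = 0.0100.
E = E° − (RT/nF) ln Q = 0.42 − (8.314×283)/(2×96485) × (-4.605) = 0.420 + 0.056 = 0.476 V.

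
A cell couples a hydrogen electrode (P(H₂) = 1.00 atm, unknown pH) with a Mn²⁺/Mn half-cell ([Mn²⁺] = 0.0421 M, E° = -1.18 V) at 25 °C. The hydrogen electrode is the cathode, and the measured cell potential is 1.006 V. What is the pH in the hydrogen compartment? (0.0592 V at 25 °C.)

E°_cell = 1.18 V and n = 2.
log Q = n(E° − E)/0.0592 = 2×(1.18 − 1.006)/0.0592 = 5.878.
With Q = [Mn²⁺]·P(H₂) / [H⁺]^2, solving for [H⁺] gives log[H⁺] = -3.627, so pH = 3.63.

pH = 3.63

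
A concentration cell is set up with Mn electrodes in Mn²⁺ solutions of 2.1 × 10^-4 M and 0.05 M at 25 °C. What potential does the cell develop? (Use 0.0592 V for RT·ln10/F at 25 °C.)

0.070 V

Both half-cells are Mn²⁺/Mn, so E°_cell = 0. The concentrated side is the cathode; the cell reaction moves Mn²⁺ from high to low concentration with n = 2.
Q = [Mn²⁺]_dilute/[Mn²⁺]_conc = 2.1 × 10^-4/0.05 = 0.00420.
E = 0 − (0.0592/2) log Q = −(0.0592/2)(-2.377) = 0.0704 V.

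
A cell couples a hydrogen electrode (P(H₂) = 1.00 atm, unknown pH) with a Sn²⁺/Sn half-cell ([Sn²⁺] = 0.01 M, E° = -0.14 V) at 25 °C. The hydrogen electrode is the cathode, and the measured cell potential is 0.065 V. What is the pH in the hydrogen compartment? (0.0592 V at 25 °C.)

E°_cell = 0.14 V and n = 2.
log Q = n(E° − E)/0.0592 = 2×(0.14 − 0.065)/0.0592 = 2.534.
With Q = [Sn²⁺]·P(H₂) / [H⁺]^2, solving for [H⁺] gives log[H⁺] = -2.267, so pH = 2.27.

pH = 2.27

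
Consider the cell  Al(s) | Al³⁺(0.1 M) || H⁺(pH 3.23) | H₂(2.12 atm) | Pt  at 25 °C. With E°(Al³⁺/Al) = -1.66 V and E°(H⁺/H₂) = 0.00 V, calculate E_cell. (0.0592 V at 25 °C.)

The hydrogen couple is the cathode, so E°_cell = 1.66 V; n = 6.
[H⁺] = 10^(−3.23) = 5.9 × 10^-4 M, and Q = [Al³⁺]^2·P(H₂)^3 / [H⁺]^6 = 2.29 × 10^18.
E = E° − (0.0592/6) log Q = 1.66 − (0.0592/6)(18.359) = 1.479 V.

1.48 V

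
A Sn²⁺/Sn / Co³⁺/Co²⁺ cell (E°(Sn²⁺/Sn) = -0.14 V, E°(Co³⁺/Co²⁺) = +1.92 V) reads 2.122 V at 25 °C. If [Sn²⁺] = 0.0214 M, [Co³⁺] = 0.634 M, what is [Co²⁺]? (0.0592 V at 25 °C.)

0.39 M

From the Nernst equation, log Q = n(E° − E)/0.0592 = 2(2.06 − 2.122)/0.0592 = -2.095, so Q = 0.00804.
With Q = [Sn²⁺]·[Co²⁺]^2/[Co³⁺]^2 and the known concentrations, [Co²⁺]^2 in the numerator gives [Co²⁺] = 0.39 M.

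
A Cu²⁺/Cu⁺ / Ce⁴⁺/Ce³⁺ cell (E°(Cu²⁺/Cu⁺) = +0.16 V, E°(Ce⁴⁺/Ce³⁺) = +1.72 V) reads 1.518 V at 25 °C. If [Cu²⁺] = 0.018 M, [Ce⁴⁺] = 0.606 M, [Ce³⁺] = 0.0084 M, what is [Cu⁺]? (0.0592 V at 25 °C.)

4.9 × 10^-5 M

From the Nernst equation, log Q = n(E° − E)/0.0592 = 1(1.56 − 1.518)/0.0592 = 0.709, so Q = 5.12.
With Q = [Cu²⁺]·[Ce³⁺]/([Cu⁺]·[Ce⁴⁺]) and the known concentrations, [Cu⁺] in the denominator gives [Cu⁺] = 4.9 × 10^-5 M.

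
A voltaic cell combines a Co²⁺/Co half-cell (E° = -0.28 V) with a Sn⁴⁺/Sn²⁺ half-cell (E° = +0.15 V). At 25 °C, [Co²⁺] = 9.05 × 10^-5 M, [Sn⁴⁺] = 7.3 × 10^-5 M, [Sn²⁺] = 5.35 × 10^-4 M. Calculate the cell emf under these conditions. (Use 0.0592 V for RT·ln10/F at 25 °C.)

The Sn⁴⁺/Sn²⁺ couple has the higher reduction potential and acts as the cathode, so E°_cell = +0.15 − (-0.28) = 0.43 V.
Balancing electrons gives n = 2; the reaction quotient is Q = [Co²⁺]·[Sn²⁺]/[Sn⁴⁺] = 6.63 × 10^-4.
At 25 °C, E = E° − (0.0592/n) log Q = 0.43 − (0.0592/2)(-3.178) = 0.430 + 0.094 = 0.524 V.

0.524 V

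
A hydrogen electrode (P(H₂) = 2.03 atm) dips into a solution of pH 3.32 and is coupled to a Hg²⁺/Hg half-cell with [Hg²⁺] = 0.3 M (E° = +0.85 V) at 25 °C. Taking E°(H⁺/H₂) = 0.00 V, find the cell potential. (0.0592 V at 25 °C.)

The Hg²⁺/Hg couple is the cathode, so E°_cell = 0.85 V; n = 2.
[H⁺] = 10^(−3.32) = 4.8 × 10^-4 M, and Q = [H⁺]^2 / ([Hg²⁺]·P(H₂)) = 3.76 × 10^-7.
E = E° − (0.0592/2) log Q = 0.85 − (0.0592/2)(-6.425) = 1.040 V.

1.04 V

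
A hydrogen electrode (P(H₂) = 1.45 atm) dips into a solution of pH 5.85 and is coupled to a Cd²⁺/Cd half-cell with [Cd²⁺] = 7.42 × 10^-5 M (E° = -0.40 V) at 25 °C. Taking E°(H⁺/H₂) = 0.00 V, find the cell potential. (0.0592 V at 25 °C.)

0.17 V

The hydrogen couple is the cathode, so E°_cell = 0.40 V; n = 2.
[H⁺] = 10^(−5.85) = 1.4 × 10^-6 M, and Q = [Cd²⁺]·P(H₂) / [H⁺]^2 = 5.39 × 10^7.
E = E° − (0.0592/2) log Q = 0.40 − (0.0592/2)(7.732) = 0.171 V.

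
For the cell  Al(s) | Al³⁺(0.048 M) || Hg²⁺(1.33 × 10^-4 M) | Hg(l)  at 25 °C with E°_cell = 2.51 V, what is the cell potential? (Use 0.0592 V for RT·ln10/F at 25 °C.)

Balancing electrons gives n = 6; the reaction quotient is Q = [Al³⁺]^2/[Hg²⁺]^3 = 9.79 × 10^8.
At 25 °C, E = E° − (0.0592/n) log Q = 2.51 − (0.0592/6)(8.991) = 2.510 − 0.089 = 2.421 V.

2.42 V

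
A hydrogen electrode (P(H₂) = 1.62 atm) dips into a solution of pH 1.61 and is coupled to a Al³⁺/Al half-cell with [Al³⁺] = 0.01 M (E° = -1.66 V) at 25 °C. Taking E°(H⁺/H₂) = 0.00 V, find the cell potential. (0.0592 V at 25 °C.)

1.60 V

The hydrogen couple is the cathode, so E°_cell = 1.66 V; n = 6.
[H⁺] = 10^(−1.61) = 0.025 M, and Q = [Al³⁺]^2·P(H₂)^3 / [H⁺]^6 = 1.94 × 10^6.
E = E° − (0.0592/6) log Q = 1.66 − (0.0592/6)(6.289) = 1.598 V.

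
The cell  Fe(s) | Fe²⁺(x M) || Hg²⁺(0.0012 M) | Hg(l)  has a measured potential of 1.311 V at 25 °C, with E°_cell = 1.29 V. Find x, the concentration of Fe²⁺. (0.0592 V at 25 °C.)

From the Nernst equation, log Q = n(E° − E)/0.0592 = 2(1.29 − 1.311)/0.0592 = -0.709, so Q = 0.195.
With Q = [Fe²⁺]/[Hg²⁺] and the known concentrations, [Fe²⁺] in the numerator gives [Fe²⁺] = 2.3 × 10^-4 M.

2.3 × 10^-4 M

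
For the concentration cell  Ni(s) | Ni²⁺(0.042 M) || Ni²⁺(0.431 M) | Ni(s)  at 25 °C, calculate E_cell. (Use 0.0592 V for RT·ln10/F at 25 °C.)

Both half-cells are Ni²⁺/Ni, so E°_cell = 0. The concentrated side is the cathode; the cell reaction moves Ni²⁺ from high to low concentration with n = 2.
Q = [Ni²⁺]_dilute/[Ni²⁺]_conc = 0.042/0.431 = 0.0974.
E = 0 − (0.0592/2) log Q = −(0.0592/2)(-1.011) = 0.0299 V.

0.030 V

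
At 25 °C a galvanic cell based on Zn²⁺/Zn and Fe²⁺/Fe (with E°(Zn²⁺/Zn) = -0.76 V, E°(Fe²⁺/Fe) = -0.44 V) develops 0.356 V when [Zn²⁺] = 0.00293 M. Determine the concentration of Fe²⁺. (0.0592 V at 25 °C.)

From the Nernst equation, log Q = n(E° − E)/0.0592 = 2(0.32 − 0.356)/0.0592 = -1.216, so Q = 0.0608.
With Q = [Zn²⁺]/[Fe²⁺] and the known concentrations, [Fe²⁺] in the denominator gives [Fe²⁺] = 0.048 M.

0.048 M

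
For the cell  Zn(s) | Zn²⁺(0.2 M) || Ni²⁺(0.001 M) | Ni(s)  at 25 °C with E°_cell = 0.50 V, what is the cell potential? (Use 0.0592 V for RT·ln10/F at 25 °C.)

Balancing electrons gives n = 2; the reaction quotient is Q = [Zn²⁺]/[Ni²⁺] = 200.
At 25 °C, E = E° − (0.0592/n) log Q = 0.50 − (0.0592/2)(2.301) = 0.500 − 0.068 = 0.432 V.

0.432 V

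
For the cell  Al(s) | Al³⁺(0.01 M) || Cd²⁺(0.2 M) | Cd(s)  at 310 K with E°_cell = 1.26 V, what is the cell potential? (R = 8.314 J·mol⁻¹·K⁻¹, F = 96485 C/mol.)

1.28 V

Balancing electrons gives n = 6; the reaction quotient is Q = [Al³⁺]^2/[Cd²⁺]^3 = 0.0125.
E = E° − (RT/nF) ln Q = 1.26 − (8.314×310)/(6×96485) × (-4.382) = 1.260 + 0.020 = 1.280 V.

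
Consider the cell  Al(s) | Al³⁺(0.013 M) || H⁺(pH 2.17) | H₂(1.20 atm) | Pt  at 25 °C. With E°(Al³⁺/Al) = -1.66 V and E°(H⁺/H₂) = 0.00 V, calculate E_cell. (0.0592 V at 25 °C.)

The hydrogen couple is the cathode, so E°_cell = 1.66 V; n = 6.
[H⁺] = 10^(−2.17) = 0.0068 M, and Q = [Al³⁺]^2·P(H₂)^3 / [H⁺]^6 = 3.06 × 10^9.
E = E° − (0.0592/6) log Q = 1.66 − (0.0592/6)(9.485) = 1.566 V.

1.57 V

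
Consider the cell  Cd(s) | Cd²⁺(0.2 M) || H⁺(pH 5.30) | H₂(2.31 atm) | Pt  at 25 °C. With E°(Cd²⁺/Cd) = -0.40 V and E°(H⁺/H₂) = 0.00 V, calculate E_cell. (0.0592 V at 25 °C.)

The hydrogen couple is the cathode, so E°_cell = 0.40 V; n = 2.
[H⁺] = 10^(−5.30) = 5 × 10^-6 M, and Q = [Cd²⁺]·P(H₂) / [H⁺]^2 = 1.84 × 10^10.
E = E° − (0.0592/2) log Q = 0.40 − (0.0592/2)(10.265) = 0.096 V.

0.096 V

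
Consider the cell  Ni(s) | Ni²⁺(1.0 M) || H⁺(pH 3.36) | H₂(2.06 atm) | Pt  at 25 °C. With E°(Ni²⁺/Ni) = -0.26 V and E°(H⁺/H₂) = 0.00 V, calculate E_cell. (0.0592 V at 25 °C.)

The hydrogen couple is the cathode, so E°_cell = 0.26 V; n = 2.
[H⁺] = 10^(−3.36) = 4.4 × 10^-4 M, and Q = [Ni²⁺]·P(H₂) / [H⁺]^2 = 1.08 × 10^7.
E = E° − (0.0592/2) log Q = 0.26 − (0.0592/2)(7.034) = 0.052 V.

0.052 V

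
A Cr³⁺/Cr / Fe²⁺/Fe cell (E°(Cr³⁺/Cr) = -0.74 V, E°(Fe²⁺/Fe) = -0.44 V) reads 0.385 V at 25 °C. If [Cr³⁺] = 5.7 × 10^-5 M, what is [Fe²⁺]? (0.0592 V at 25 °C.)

From the Nernst equation, log Q = n(E° − E)/0.0592 = 6(0.30 − 0.385)/0.0592 = -8.615, so Q = 2.43 × 10^-9.
With Q = [Cr³⁺]^2/[Fe²⁺]^3 and the known concentrations, [Fe²⁺]^3 in the denominator gives [Fe²⁺] = 1.1 M.

1.1 M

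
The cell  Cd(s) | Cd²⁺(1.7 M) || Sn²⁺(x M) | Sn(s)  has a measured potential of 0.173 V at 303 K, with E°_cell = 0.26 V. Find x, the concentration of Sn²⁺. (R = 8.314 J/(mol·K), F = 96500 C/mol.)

0.0022 M

From the Nernst equation, ln Q = nF(E° − E)/RT = 2×96500×(0.26 − 0.173)/(8.314×303) = 6.665, so Q = 785.
With Q = [Cd²⁺]/[Sn²⁺] and the known concentrations, [Sn²⁺] in the denominator gives [Sn²⁺] = 0.0022 M.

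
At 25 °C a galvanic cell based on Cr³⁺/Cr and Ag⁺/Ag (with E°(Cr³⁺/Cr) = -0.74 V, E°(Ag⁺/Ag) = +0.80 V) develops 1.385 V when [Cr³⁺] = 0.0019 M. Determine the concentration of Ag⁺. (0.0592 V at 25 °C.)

3 × 10^-4 M

From the Nernst equation, log Q = n(E° − E)/0.0592 = 3(1.54 − 1.385)/0.0592 = 7.855, so Q = 7.16 × 10^7.
With Q = [Cr³⁺]/[Ag⁺]^3 and the known concentrations, [Ag⁺]^3 in the denominator gives [Ag⁺] = 3 × 10^-4 M.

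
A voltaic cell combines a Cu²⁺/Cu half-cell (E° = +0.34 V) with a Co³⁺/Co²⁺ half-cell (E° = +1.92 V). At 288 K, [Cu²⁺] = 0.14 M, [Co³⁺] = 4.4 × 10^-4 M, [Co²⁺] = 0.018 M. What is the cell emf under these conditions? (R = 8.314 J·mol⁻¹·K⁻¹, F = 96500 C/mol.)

The Co³⁺/Co²⁺ couple has the higher reduction potential and acts as the cathode, so E°_cell = +1.92 − (+0.34) = 1.58 V.
Balancing electrons gives n = 2; the reaction quotient is Q = [Cu²⁺]·[Co²⁺]^2/[Co³⁺]^2 = 234.
E = E° − (RT/nF) ln Q = 1.58 − (8.314×288)/(2×96500) × (5.457) = 1.580 − 0.068 = 1.512 V.

1.51 V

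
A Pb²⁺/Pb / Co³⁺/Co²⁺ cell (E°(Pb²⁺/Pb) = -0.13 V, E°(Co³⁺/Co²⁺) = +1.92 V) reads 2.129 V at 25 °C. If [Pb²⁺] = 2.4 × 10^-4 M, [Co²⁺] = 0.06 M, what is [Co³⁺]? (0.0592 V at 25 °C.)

From the Nernst equation, log Q = n(E° − E)/0.0592 = 2(2.05 − 2.129)/0.0592 = -2.669, so Q = 0.00214.
With Q = [Pb²⁺]·[Co²⁺]^2/[Co³⁺]^2 and the known concentrations, [Co³⁺]^2 in the denominator gives [Co³⁺] = 0.02 M.

0.02 M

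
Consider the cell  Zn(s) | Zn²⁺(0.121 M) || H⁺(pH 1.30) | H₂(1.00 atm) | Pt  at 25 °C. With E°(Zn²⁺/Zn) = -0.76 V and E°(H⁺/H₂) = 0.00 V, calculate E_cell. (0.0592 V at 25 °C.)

0.71 V

The hydrogen couple is the cathode, so E°_cell = 0.76 V; n = 2.
[H⁺] = 10^(−1.30) = 0.050 M, and Q = [Zn²⁺]·P(H₂) / [H⁺]^2 = 48.2.
E = E° − (0.0592/2) log Q = 0.76 − (0.0592/2)(1.683) = 0.710 V.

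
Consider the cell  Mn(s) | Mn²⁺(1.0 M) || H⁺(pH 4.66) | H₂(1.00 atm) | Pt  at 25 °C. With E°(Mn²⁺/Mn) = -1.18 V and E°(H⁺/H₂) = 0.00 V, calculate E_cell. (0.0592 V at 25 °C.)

The hydrogen couple is the cathode, so E°_cell = 1.18 V; n = 2.
[H⁺] = 10^(−4.66) = 2.2 × 10^-5 M, and Q = [Mn²⁺]·P(H₂) / [H⁺]^2 = 2.09 × 10^9.
E = E° − (0.0592/2) log Q = 1.18 − (0.0592/2)(9.320) = 0.904 V.

0.90 V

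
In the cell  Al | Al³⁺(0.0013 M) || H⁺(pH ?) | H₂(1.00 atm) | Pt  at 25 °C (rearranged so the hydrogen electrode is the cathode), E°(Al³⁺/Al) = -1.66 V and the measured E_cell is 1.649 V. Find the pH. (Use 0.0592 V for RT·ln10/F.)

pH = 1.15

E°_cell = 1.66 V and n = 6.
log Q = n(E° − E)/0.0592 = 6×(1.66 − 1.649)/0.0592 = 1.115.
With Q = [Al³⁺]^2·P(H₂)^3 / [H⁺]^6, solving for [H⁺] gives log[H⁺] = -1.148, so pH = 1.15.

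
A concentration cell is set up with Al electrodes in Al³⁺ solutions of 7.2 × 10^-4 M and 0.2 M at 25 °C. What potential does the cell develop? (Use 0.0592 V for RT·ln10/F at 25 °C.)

Both half-cells are Al³⁺/Al, so E°_cell = 0. The concentrated side is the cathode; the cell reaction moves Al³⁺ from high to low concentration with n = 3.
Q = [Al³⁺]_dilute/[Al³⁺]_conc = 7.2 × 10^-4/0.2 = 0.00360.
E = 0 − (0.0592/3) log Q = −(0.0592/3)(-2.444) = 0.0482 V.

0.048 V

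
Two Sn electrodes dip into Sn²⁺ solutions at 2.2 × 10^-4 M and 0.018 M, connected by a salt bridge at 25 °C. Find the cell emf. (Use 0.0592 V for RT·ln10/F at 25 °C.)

Both half-cells are Sn²⁺/Sn, so E°_cell = 0. The concentrated side is the cathode; the cell reaction moves Sn²⁺ from high to low concentration with n = 2.
Q = [Sn²⁺]_dilute/[Sn²⁺]_conc = 2.2 × 10^-4/0.018 = 0.0122.
E = 0 − (0.0592/2) log Q = −(0.0592/2)(-1.913) = 0.0566 V.

0.057 V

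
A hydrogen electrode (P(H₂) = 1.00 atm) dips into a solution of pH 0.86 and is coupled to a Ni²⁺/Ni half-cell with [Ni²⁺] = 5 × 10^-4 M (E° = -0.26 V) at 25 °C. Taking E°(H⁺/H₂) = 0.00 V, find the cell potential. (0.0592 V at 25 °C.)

0.31 V

The hydrogen couple is the cathode, so E°_cell = 0.26 V; n = 2.
[H⁺] = 10^(−0.86) = 0.14 M, and Q = [Ni²⁺]·P(H₂) / [H⁺]^2 = 0.0262.
E = E° − (0.0592/2) log Q = 0.26 − (0.0592/2)(-1.581) = 0.307 V.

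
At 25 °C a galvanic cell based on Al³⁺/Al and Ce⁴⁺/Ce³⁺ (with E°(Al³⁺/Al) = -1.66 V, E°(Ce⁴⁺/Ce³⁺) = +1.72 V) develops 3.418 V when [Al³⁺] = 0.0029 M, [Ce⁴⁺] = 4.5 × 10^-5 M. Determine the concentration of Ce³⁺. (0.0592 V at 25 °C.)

7.2 × 10^-5 M

From the Nernst equation, log Q = n(E° − E)/0.0592 = 3(3.38 − 3.418)/0.0592 = -1.926, so Q = 0.0119.
With Q = [Al³⁺]·[Ce³⁺]^3/[Ce⁴⁺]^3 and the known concentrations, [Ce³⁺]^3 in the numerator gives [Ce³⁺] = 7.2 × 10^-5 M.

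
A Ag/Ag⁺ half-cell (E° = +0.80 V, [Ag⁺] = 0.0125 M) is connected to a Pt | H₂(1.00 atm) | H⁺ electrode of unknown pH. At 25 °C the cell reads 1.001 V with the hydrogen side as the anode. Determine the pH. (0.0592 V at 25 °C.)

pH = 5.30

E°_cell = 0.80 V and n = 2.
log Q = n(E° − E)/0.0592 = 2×(0.80 − 1.001)/0.0592 = -6.791.
With Q = [H⁺]^2 / ([Ag⁺]^2·P(H₂)), solving for [H⁺] gives log[H⁺] = -5.298, so pH = 5.30.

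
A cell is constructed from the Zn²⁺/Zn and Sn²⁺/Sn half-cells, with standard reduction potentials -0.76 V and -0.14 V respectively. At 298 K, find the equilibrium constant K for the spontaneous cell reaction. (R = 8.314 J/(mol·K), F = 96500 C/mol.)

9.4 × 10^20

E°_cell = -0.14 − (-0.76) = 0.62 V, with n = 2 electrons transferred.
At equilibrium E = 0, so the Nernst equation gives ln K = nFE°/RT = (2)(96500)(0.62)/((8.314)(298)) = 48.30.
K = e^48.30 = 9.4 × 10^20.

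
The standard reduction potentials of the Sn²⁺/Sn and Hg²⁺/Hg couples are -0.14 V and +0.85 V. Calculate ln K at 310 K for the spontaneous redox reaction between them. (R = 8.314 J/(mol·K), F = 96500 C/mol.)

E°_cell = +0.85 − (-0.14) = 0.99 V, with n = 2 electrons transferred.
At equilibrium E = 0, so the Nernst equation gives ln K = nFE°/RT = (2)(96500)(0.99)/((8.314)(310)) = 74.13.

ln K = 74.1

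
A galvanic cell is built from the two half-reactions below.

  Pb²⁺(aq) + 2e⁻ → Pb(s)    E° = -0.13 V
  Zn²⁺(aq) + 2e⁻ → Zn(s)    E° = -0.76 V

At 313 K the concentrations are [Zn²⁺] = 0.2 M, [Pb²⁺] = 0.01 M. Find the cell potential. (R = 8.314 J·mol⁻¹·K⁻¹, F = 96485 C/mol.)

0.590 V

The Pb²⁺/Pb couple has the higher reduction potential and acts as the cathode, so E°_cell = -0.13 − (-0.76) = 0.63 V.
Balancing electrons gives n = 2; the reaction quotient is Q = [Zn²⁺]/[Pb²⁺] = 20.0.
E = E° − (RT/nF) ln Q = 0.63 − (8.314×313)/(2×96485) × (2.996) = 0.630 − 0.040 = 0.590 V.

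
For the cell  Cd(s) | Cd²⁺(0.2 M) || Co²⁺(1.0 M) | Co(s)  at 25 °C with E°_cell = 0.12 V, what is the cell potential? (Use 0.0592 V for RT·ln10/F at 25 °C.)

0.141 V

Balancing electrons gives n = 2; the reaction quotient is Q = [Cd²⁺]/[Co²⁺] = 0.200.
At 25 °C, E = E° − (0.0592/n) log Q = 0.12 − (0.0592/2)(-0.699) = 0.120 + 0.021 = 0.141 V.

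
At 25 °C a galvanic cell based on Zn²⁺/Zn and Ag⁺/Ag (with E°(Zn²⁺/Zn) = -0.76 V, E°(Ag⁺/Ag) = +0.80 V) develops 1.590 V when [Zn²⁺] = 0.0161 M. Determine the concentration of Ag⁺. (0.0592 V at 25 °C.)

0.41 M

From the Nernst equation, log Q = n(E° − E)/0.0592 = 2(1.56 − 1.590)/0.0592 = -1.014, so Q = 0.0969.
With Q = [Zn²⁺]/[Ag⁺]^2 and the known concentrations, [Ag⁺]^2 in the denominator gives [Ag⁺] = 0.41 M.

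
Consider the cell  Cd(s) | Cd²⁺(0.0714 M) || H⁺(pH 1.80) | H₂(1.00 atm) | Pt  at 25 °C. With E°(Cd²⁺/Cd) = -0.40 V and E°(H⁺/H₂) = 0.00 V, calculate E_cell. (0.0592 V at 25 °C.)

The hydrogen couple is the cathode, so E°_cell = 0.40 V; n = 2.
[H⁺] = 10^(−1.80) = 0.016 M, and Q = [Cd²⁺]·P(H₂) / [H⁺]^2 = 284.
E = E° − (0.0592/2) log Q = 0.40 − (0.0592/2)(2.454) = 0.327 V.

0.33 V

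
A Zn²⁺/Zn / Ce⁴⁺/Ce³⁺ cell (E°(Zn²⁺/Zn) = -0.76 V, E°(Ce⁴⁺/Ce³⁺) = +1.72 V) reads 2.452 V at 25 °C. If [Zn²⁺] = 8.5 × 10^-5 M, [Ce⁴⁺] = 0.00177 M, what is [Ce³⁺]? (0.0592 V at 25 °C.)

From the Nernst equation, log Q = n(E° − E)/0.0592 = 2(2.48 − 2.452)/0.0592 = 0.946, so Q = 8.83.
With Q = [Zn²⁺]·[Ce³⁺]^2/[Ce⁴⁺]^2 and the known concentrations, [Ce³⁺]^2 in the numerator gives [Ce³⁺] = 0.57 M.

0.57 M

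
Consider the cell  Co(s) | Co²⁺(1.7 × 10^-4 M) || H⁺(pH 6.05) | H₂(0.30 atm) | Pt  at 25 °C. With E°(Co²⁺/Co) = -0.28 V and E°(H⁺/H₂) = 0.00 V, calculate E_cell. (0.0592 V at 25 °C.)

The hydrogen couple is the cathode, so E°_cell = 0.28 V; n = 2.
[H⁺] = 10^(−6.05) = 8.9 × 10^-7 M, and Q = [Co²⁺]·P(H₂) / [H⁺]^2 = 6.42 × 10^7.
E = E° − (0.0592/2) log Q = 0.28 − (0.0592/2)(7.808) = 0.049 V.

0.049 V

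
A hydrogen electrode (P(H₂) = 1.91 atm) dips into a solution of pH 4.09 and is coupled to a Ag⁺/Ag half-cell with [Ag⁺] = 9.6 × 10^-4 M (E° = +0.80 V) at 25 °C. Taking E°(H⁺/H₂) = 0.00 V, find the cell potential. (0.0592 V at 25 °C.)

0.87 V

The Ag⁺/Ag couple is the cathode, so E°_cell = 0.80 V; n = 2.
[H⁺] = 10^(−4.09) = 8.1 × 10^-5 M, and Q = [H⁺]^2 / ([Ag⁺]^2·P(H₂)) = 0.00375.
E = E° − (0.0592/2) log Q = 0.80 − (0.0592/2)(-2.426) = 0.872 V.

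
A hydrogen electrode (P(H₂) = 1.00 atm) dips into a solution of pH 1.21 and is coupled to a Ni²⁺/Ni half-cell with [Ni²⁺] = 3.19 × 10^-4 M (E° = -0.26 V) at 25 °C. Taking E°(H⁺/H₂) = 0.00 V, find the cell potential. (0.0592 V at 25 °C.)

0.29 V

The hydrogen couple is the cathode, so E°_cell = 0.26 V; n = 2.
[H⁺] = 10^(−1.21) = 0.062 M, and Q = [Ni²⁺]·P(H₂) / [H⁺]^2 = 0.0839.
E = E° − (0.0592/2) log Q = 0.26 − (0.0592/2)(-1.076) = 0.292 V.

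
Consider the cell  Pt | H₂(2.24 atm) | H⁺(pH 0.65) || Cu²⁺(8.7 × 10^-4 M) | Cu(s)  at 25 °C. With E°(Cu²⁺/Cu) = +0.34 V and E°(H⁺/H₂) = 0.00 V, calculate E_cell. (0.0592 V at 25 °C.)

The Cu²⁺/Cu couple is the cathode, so E°_cell = 0.34 V; n = 2.
[H⁺] = 10^(−0.65) = 0.22 M, and Q = [H⁺]^2 / ([Cu²⁺]·P(H₂)) = 25.7.
E = E° − (0.0592/2) log Q = 0.34 − (0.0592/2)(1.410) = 0.298 V.

0.30 V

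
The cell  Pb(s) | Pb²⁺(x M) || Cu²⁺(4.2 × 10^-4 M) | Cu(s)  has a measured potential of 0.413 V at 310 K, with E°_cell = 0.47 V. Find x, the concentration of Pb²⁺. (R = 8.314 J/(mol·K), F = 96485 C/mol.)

From the Nernst equation, ln Q = nF(E° − E)/RT = 2×96485×(0.47 − 0.413)/(8.314×310) = 4.268, so Q = 71.4.
With Q = [Pb²⁺]/[Cu²⁺] and the known concentrations, [Pb²⁺] in the numerator gives [Pb²⁺] = 0.03 M.

0.03 M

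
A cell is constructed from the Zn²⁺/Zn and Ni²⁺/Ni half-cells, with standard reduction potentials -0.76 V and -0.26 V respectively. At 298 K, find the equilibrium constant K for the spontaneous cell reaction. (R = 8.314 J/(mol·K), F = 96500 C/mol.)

8.2 × 10^16

E°_cell = -0.26 − (-0.76) = 0.50 V, with n = 2 electrons transferred.
At equilibrium E = 0, so the Nernst equation gives ln K = nFE°/RT = (2)(96500)(0.50)/((8.314)(298)) = 38.95.
K = e^38.95 = 8.2 × 10^16.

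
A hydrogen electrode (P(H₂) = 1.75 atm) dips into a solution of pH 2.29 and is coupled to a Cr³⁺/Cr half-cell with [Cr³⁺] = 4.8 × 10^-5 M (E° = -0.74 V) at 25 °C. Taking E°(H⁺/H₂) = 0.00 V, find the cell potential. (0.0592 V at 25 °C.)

The hydrogen couple is the cathode, so E°_cell = 0.74 V; n = 6.
[H⁺] = 10^(−2.29) = 0.0051 M, and Q = [Cr³⁺]^2·P(H₂)^3 / [H⁺]^6 = 6.79 × 10^5.
E = E° − (0.0592/6) log Q = 0.74 − (0.0592/6)(5.832) = 0.682 V.

0.68 V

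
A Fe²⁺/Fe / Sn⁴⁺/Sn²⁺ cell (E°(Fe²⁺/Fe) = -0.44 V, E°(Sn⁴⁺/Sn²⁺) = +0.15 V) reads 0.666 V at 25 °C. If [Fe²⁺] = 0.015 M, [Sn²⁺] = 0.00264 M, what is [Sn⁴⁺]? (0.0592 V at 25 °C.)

From the Nernst equation, log Q = n(E° − E)/0.0592 = 2(0.59 − 0.666)/0.0592 = -2.568, so Q = 0.00271.
With Q = [Fe²⁺]·[Sn²⁺]/[Sn⁴⁺] and the known concentrations, [Sn⁴⁺] in the denominator gives [Sn⁴⁺] = 0.015 M.

0.015 M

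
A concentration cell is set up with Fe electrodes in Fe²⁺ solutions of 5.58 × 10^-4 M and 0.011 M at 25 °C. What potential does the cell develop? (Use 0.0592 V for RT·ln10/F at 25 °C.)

0.038 V

Both half-cells are Fe²⁺/Fe, so E°_cell = 0. The concentrated side is the cathode; the cell reaction moves Fe²⁺ from high to low concentration with n = 2.
Q = [Fe²⁺]_dilute/[Fe²⁺]_conc = 5.58 × 10^-4/0.011 = 0.0507.
E = 0 − (0.0592/2) log Q = −(0.0592/2)(-1.295) = 0.0383 V.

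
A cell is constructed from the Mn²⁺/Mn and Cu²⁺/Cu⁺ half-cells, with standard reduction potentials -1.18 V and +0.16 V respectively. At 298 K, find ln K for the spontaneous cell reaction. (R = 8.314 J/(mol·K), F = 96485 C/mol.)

ln K = 104.4

E°_cell = +0.16 − (-1.18) = 1.34 V, with n = 2 electrons transferred.
At equilibrium E = 0, so the Nernst equation gives ln K = nFE°/RT = (2)(96485)(1.34)/((8.314)(298)) = 104.37.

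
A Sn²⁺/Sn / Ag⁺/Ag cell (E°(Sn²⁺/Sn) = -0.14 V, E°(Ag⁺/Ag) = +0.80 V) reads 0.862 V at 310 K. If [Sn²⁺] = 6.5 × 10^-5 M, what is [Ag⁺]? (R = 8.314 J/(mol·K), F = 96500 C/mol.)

From the Nernst equation, ln Q = nF(E° − E)/RT = 2×96500×(0.94 − 0.862)/(8.314×310) = 5.841, so Q = 344.
With Q = [Sn²⁺]/[Ag⁺]^2 and the known concentrations, [Ag⁺]^2 in the denominator gives [Ag⁺] = 4.3 × 10^-4 M.

4.3 × 10^-4 M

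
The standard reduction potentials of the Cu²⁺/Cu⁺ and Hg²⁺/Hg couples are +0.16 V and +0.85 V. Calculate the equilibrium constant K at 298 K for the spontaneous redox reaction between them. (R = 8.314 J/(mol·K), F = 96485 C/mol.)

2.2 × 10^23

E°_cell = +0.85 − (+0.16) = 0.69 V, with n = 2 electrons transferred.
At equilibrium E = 0, so the Nernst equation gives ln K = nFE°/RT = (2)(96485)(0.69)/((8.314)(298)) = 53.74.
K = e^53.74 = 2.2 × 10^23.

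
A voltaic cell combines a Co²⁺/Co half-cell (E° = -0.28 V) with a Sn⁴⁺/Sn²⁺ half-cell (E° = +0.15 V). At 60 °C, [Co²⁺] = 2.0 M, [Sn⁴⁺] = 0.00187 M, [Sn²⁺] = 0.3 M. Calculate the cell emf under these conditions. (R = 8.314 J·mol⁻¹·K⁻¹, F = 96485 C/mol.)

0.347 V

The Sn⁴⁺/Sn²⁺ couple has the higher reduction potential and acts as the cathode, so E°_cell = +0.15 − (-0.28) = 0.43 V.
Balancing electrons gives n = 2; the reaction quotient is Q = [Co²⁺]·[Sn²⁺]/[Sn⁴⁺] = 321.
E = E° − (RT/nF) ln Q = 0.43 − (8.314×333)/(2×96485) × (5.771) = 0.430 − 0.083 = 0.347 V.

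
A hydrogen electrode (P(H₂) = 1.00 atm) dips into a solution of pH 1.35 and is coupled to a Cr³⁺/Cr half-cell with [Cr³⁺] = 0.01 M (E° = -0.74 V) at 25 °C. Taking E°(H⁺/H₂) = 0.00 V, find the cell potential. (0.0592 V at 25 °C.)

0.70 V

The hydrogen couple is the cathode, so E°_cell = 0.74 V; n = 6.
[H⁺] = 10^(−1.35) = 0.045 M, and Q = [Cr³⁺]^2·P(H₂)^3 / [H⁺]^6 = 1.26 × 10^4.
E = E° − (0.0592/6) log Q = 0.74 − (0.0592/6)(4.100) = 0.700 V.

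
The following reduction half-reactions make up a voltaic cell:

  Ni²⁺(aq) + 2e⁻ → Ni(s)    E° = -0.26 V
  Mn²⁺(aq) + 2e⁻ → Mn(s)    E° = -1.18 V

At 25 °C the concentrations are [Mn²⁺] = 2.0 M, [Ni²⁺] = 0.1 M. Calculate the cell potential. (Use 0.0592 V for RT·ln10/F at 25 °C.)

0.881 V

The Ni²⁺/Ni couple has the higher reduction potential and acts as the cathode, so E°_cell = -0.26 − (-1.18) = 0.92 V.
Balancing electrons gives n = 2; the reaction quotient is Q = [Mn²⁺]/[Ni²⁺] = 20.0.
At 25 °C, E = E° − (0.0592/n) log Q = 0.92 − (0.0592/2)(1.301) = 0.920 − 0.039 = 0.881 V.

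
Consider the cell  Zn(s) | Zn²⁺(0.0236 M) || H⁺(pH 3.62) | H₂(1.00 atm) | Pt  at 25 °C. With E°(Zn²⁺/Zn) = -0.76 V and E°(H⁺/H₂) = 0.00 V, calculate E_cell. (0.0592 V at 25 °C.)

0.59 V

The hydrogen couple is the cathode, so E°_cell = 0.76 V; n = 2.
[H⁺] = 10^(−3.62) = 2.4 × 10^-4 M, and Q = [Zn²⁺]·P(H₂) / [H⁺]^2 = 4.1 × 10^5.
E = E° − (0.0592/2) log Q = 0.76 − (0.0592/2)(5.613) = 0.594 V.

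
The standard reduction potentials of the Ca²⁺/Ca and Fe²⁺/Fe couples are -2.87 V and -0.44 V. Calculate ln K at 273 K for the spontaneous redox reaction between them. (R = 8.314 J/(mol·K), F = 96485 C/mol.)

E°_cell = -0.44 − (-2.87) = 2.43 V, with n = 2 electrons transferred.
At equilibrium E = 0, so the Nernst equation gives ln K = nFE°/RT = (2)(96485)(2.43)/((8.314)(273)) = 206.60.

ln K = 206.6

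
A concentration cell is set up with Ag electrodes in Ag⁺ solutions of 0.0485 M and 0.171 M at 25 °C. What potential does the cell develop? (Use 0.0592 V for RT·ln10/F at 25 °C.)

0.032 V

Both half-cells are Ag⁺/Ag, so E°_cell = 0. The concentrated side is the cathode; the cell reaction moves Ag⁺ from high to low concentration with n = 1.
Q = [Ag⁺]_dilute/[Ag⁺]_conc = 0.0485/0.171 = 0.284.
E = 0 − (0.0592/1) log Q = −(0.0592/1)(-0.547) = 0.0324 V.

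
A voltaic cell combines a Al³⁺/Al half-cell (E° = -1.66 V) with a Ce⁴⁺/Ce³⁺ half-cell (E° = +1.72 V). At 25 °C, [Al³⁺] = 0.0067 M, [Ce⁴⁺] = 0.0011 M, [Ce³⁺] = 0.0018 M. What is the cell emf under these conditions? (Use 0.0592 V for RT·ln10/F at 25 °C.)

The Ce⁴⁺/Ce³⁺ couple has the higher reduction potential and acts as the cathode, so E°_cell = +1.72 − (-1.66) = 3.38 V.
Balancing electrons gives n = 3; the reaction quotient is Q = [Al³⁺]·[Ce³⁺]^3/[Ce⁴⁺]^3 = 0.0294.
At 25 °C, E = E° − (0.0592/n) log Q = 3.38 − (0.0592/3)(-1.532) = 3.380 + 0.030 = 3.410 V.

3.41 V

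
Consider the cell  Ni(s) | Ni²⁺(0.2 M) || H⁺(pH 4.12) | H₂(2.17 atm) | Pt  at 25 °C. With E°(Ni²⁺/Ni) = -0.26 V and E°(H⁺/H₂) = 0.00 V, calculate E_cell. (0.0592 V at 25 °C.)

The hydrogen couple is the cathode, so E°_cell = 0.26 V; n = 2.
[H⁺] = 10^(−4.12) = 7.6 × 10^-5 M, and Q = [Ni²⁺]·P(H₂) / [H⁺]^2 = 7.54 × 10^7.
E = E° − (0.0592/2) log Q = 0.26 − (0.0592/2)(7.877) = 0.027 V.

0.027 V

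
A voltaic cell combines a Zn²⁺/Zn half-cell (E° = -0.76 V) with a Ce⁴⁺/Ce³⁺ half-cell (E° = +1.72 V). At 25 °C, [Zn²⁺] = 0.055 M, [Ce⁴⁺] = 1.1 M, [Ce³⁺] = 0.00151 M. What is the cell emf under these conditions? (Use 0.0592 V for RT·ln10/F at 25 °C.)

The Ce⁴⁺/Ce³⁺ couple has the higher reduction potential and acts as the cathode, so E°_cell = +1.72 − (-0.76) = 2.48 V.
Balancing electrons gives n = 2; the reaction quotient is Q = [Zn²⁺]·[Ce³⁺]^2/[Ce⁴⁺]^2 = 1.04 × 10^-7.
At 25 °C, E = E° − (0.0592/n) log Q = 2.48 − (0.0592/2)(-6.984) = 2.480 + 0.207 = 2.687 V.

2.69 V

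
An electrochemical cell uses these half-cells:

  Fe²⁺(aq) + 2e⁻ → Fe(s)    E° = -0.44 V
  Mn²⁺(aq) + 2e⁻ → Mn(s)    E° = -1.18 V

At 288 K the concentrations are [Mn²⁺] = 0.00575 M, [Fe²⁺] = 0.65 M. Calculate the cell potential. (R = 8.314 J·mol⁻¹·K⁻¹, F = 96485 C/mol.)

0.799 V

The Fe²⁺/Fe couple has the higher reduction potential and acts as the cathode, so E°_cell = -0.44 − (-1.18) = 0.74 V.
Balancing electrons gives n = 2; the reaction quotient is Q = [Mn²⁺]/[Fe²⁺] = 0.00885.
E = E° − (RT/nF) ln Q = 0.74 − (8.314×288)/(2×96485) × (-4.728) = 0.740 + 0.059 = 0.799 V.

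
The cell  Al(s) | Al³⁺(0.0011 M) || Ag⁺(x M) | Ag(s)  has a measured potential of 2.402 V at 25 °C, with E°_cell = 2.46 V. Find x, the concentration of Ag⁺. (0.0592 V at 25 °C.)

0.011 M

From the Nernst equation, log Q = n(E° − E)/0.0592 = 3(2.46 − 2.402)/0.0592 = 2.939, so Q = 869.
With Q = [Al³⁺]/[Ag⁺]^3 and the known concentrations, [Ag⁺]^3 in the denominator gives [Ag⁺] = 0.011 M.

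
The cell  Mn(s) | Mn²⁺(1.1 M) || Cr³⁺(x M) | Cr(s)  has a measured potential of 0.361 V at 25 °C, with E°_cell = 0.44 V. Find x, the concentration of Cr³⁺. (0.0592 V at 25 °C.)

From the Nernst equation, log Q = n(E° − E)/0.0592 = 6(0.44 − 0.361)/0.0592 = 8.007, so Q = 1.02 × 10^8.
With Q = [Mn²⁺]^3/[Cr³⁺]^2 and the known concentrations, [Cr³⁺]^2 in the denominator gives [Cr³⁺] = 1.1 × 10^-4 M.

1.1 × 10^-4 M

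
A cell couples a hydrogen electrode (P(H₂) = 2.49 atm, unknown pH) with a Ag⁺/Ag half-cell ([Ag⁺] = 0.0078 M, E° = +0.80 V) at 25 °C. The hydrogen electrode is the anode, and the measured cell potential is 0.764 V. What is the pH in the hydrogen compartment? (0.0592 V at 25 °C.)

pH = 1.30

E°_cell = 0.80 V and n = 2.
log Q = n(E° − E)/0.0592 = 2×(0.80 − 0.764)/0.0592 = 1.216.
With Q = [H⁺]^2 / ([Ag⁺]^2·P(H₂)), solving for [H⁺] gives log[H⁺] = -1.302, so pH = 1.30.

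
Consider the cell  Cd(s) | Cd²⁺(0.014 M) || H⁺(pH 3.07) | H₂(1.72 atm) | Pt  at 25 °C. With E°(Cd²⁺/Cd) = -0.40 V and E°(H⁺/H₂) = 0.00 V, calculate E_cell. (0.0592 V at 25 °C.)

0.27 V

The hydrogen couple is the cathode, so E°_cell = 0.40 V; n = 2.
[H⁺] = 10^(−3.07) = 8.5 × 10^-4 M, and Q = [Cd²⁺]·P(H₂) / [H⁺]^2 = 3.32 × 10^4.
E = E° − (0.0592/2) log Q = 0.40 − (0.0592/2)(4.522) = 0.266 V.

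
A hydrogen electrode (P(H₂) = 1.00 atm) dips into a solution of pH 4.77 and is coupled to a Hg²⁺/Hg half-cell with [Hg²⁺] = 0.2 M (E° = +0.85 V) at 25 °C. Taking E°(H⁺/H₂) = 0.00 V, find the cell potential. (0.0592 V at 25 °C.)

The Hg²⁺/Hg couple is the cathode, so E°_cell = 0.85 V; n = 2.
[H⁺] = 10^(−4.77) = 1.7 × 10^-5 M, and Q = [H⁺]^2 / ([Hg²⁺]·P(H₂)) = 1.44 × 10^-9.
E = E° − (0.0592/2) log Q = 0.85 − (0.0592/2)(-8.841) = 1.112 V.

1.11 V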